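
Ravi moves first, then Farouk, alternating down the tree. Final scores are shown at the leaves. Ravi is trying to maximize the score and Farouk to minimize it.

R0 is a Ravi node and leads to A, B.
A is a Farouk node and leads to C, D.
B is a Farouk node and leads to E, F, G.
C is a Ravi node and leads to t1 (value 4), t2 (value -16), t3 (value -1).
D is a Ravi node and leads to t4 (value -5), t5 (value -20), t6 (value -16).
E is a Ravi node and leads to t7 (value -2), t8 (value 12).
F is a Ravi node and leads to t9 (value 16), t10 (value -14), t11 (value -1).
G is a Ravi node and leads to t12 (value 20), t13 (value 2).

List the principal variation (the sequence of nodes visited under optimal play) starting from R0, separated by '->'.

C (Ravi): max(4, -16, -1) = 4
D (Ravi): max(-5, -20, -16) = -5
A (Farouk): min(4, -5) = -5
E (Ravi): max(-2, 12) = 12
F (Ravi): max(16, -14, -1) = 16
G (Ravi): max(20, 2) = 20
B (Farouk): min(12, 16, 20) = 12
R0 (Ravi): max(-5, 12) = 12
At R0, Ravi picks B (highest: 12).
At B, Farouk picks E (lowest: 12).
At E, Ravi picks t8 (highest: 12).
Terminal value 12.

R0 -> B -> E -> t8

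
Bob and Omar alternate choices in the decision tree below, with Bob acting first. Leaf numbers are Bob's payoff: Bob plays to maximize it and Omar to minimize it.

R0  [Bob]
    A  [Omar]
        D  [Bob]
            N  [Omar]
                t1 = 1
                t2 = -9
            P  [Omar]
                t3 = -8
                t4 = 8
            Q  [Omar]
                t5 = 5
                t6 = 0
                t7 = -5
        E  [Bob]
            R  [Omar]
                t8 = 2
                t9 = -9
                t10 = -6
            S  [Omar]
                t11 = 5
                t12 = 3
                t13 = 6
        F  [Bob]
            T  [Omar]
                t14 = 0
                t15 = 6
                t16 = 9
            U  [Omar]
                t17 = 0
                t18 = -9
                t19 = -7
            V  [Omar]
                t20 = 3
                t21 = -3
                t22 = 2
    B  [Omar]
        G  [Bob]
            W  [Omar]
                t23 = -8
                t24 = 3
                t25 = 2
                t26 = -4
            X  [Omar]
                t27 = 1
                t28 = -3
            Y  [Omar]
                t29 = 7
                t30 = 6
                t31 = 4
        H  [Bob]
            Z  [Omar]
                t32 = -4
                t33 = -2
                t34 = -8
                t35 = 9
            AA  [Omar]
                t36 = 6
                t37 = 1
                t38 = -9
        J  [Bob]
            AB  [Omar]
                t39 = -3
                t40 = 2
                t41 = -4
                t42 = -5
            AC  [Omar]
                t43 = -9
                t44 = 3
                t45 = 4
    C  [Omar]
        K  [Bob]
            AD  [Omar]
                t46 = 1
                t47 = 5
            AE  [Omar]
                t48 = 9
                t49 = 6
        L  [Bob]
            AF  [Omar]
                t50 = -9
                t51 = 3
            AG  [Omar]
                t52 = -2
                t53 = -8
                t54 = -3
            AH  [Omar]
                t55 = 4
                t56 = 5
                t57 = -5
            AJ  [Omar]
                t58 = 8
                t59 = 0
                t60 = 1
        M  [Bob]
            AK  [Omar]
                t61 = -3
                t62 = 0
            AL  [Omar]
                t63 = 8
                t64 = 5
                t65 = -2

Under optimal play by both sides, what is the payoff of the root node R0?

N (Omar): min(1, -9) = -9
P (Omar): min(-8, 8) = -8
Q (Omar): min(5, 0, -5) = -5
D (Bob): max(-9, -8, -5) = -5
R (Omar): min(2, -9, -6) = -9
S (Omar): min(5, 3, 6) = 3
E (Bob): max(-9, 3) = 3
T (Omar): min(0, 6, 9) = 0
U (Omar): min(0, -9, -7) = -9
V (Omar): min(3, -3, 2) = -3
F (Bob): max(0, -9, -3) = 0
A (Omar): min(-5, 3, 0) = -5
W (Omar): min(-8, 3, 2, -4) = -8
X (Omar): min(1, -3) = -3
Y (Omar): min(7, 6, 4) = 4
G (Bob): max(-8, -3, 4) = 4
Z (Omar): min(-4, -2, -8, 9) = -8
AA (Omar): min(6, 1, -9) = -9
H (Bob): max(-8, -9) = -8
AB (Omar): min(-3, 2, -4, -5) = -5
AC (Omar): min(-9, 3, 4) = -9
J (Bob): max(-5, -9) = -5
B (Omar): min(4, -8, -5) = -8
AD (Omar): min(1, 5) = 1
AE (Omar): min(9, 6) = 6
K (Bob): max(1, 6) = 6
AF (Omar): min(-9, 3) = -9
AG (Omar): min(-2, -8, -3) = -8
AH (Omar): min(4, 5, -5) = -5
AJ (Omar): min(8, 0, 1) = 0
L (Bob): max(-9, -8, -5, 0) = 0
AK (Omar): min(-3, 0) = -3
AL (Omar): min(8, 5, -2) = -2
M (Bob): max(-3, -2) = -2
C (Omar): min(6, 0, -2) = -2
R0 (Bob): max(-5, -8, -2) = -2

-2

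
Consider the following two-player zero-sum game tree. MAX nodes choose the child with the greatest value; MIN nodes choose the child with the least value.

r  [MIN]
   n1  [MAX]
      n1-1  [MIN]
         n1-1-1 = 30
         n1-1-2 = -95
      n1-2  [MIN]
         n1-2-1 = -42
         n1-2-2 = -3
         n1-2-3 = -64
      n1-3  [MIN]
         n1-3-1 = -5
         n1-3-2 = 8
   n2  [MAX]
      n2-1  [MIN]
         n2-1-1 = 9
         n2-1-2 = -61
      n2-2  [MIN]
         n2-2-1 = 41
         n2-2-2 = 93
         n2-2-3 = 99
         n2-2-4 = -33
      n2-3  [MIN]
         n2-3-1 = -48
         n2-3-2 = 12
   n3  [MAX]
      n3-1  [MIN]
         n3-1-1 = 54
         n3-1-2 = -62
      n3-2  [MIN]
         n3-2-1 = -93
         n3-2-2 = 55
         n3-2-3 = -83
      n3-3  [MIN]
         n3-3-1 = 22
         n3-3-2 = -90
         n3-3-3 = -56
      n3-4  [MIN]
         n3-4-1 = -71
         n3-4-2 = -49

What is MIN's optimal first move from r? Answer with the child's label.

n1-1 (MIN): min(30, -95) = -95
n1-2 (MIN): min(-42, -3, -64) = -64
n1-3 (MIN): min(-5, 8) = -5
n1 (MAX): max(-95, -64, -5) = -5
n2-1 (MIN): min(9, -61) = -61
n2-2 (MIN): min(41, 93, 99, -33) = -33
n2-3 (MIN): min(-48, 12) = -48
n2 (MAX): max(-61, -33, -48) = -33
n3-1 (MIN): min(54, -62) = -62
n3-2 (MIN): min(-93, 55, -83) = -93
n3-3 (MIN): min(22, -90, -56) = -90
n3-4 (MIN): min(-71, -49) = -71
n3 (MAX): max(-62, -93, -90, -71) = -62
r (MIN): min(-5, -33, -62) = -62
MIN at r wants the lowest of {n1=-5, n2=-33, n3=-62}, so chooses n3.

n3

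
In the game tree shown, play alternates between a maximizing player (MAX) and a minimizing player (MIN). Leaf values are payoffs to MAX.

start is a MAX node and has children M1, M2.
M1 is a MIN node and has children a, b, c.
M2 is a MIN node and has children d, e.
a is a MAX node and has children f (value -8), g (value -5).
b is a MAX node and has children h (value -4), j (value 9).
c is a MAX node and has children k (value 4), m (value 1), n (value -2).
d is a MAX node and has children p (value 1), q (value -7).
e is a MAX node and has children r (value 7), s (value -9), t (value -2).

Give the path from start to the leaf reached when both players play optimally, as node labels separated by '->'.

start -> M2 -> d -> p

a (MAX): max(-8, -5) = -5
b (MAX): max(-4, 9) = 9
c (MAX): max(4, 1, -2) = 4
M1 (MIN): min(-5, 9, 4) = -5
d (MAX): max(1, -7) = 1
e (MAX): max(7, -9, -2) = 7
M2 (MIN): min(1, 7) = 1
start (MAX): max(-5, 1) = 1
At start, MAX picks M2 (highest: 1).
At M2, MIN picks d (lowest: 1).
At d, MAX picks p (highest: 1).
Terminal value 1.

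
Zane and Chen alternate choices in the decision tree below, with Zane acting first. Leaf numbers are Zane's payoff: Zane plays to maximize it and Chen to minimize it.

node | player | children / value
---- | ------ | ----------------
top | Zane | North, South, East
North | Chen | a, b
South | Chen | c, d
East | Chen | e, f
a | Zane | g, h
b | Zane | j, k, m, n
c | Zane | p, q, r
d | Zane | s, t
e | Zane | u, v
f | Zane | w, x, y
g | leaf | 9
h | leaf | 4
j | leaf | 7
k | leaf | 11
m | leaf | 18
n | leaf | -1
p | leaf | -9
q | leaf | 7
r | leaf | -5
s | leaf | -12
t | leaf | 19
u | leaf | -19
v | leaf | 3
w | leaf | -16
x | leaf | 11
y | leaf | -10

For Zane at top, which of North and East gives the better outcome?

a (Zane): max(9, 4) = 9
b (Zane): max(7, 11, 18, -1) = 18
North (Chen): min(9, 18) = 9
e (Zane): max(-19, 3) = 3
f (Zane): max(-16, 11, -10) = 11
East (Chen): min(3, 11) = 3
Zane prefers the higher value; North=9, East=3. North is better since 9 > 3.

North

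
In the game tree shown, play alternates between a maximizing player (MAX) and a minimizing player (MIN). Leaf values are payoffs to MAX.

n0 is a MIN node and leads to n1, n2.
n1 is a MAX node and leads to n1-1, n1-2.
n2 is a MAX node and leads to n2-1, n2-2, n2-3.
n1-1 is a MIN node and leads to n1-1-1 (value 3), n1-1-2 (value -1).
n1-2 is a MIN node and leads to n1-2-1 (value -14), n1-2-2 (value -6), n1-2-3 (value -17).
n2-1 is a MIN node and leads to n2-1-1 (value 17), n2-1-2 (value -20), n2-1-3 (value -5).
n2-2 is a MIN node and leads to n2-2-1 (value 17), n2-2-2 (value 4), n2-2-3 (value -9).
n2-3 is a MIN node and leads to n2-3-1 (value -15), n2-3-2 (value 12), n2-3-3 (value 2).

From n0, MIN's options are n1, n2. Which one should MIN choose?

n1-1 (MIN): min(3, -1) = -1
n1-2 (MIN): min(-14, -6, -17) = -17
n1 (MAX): max(-1, -17) = -1
n2-1 (MIN): min(17, -20, -5) = -20
n2-2 (MIN): min(17, 4, -9) = -9
n2-3 (MIN): min(-15, 12, 2) = -15
n2 (MAX): max(-20, -9, -15) = -9
n0 (MIN): min(-1, -9) = -9
MIN at n0 wants the lowest of {n1=-1, n2=-9}, so chooses n2.

n2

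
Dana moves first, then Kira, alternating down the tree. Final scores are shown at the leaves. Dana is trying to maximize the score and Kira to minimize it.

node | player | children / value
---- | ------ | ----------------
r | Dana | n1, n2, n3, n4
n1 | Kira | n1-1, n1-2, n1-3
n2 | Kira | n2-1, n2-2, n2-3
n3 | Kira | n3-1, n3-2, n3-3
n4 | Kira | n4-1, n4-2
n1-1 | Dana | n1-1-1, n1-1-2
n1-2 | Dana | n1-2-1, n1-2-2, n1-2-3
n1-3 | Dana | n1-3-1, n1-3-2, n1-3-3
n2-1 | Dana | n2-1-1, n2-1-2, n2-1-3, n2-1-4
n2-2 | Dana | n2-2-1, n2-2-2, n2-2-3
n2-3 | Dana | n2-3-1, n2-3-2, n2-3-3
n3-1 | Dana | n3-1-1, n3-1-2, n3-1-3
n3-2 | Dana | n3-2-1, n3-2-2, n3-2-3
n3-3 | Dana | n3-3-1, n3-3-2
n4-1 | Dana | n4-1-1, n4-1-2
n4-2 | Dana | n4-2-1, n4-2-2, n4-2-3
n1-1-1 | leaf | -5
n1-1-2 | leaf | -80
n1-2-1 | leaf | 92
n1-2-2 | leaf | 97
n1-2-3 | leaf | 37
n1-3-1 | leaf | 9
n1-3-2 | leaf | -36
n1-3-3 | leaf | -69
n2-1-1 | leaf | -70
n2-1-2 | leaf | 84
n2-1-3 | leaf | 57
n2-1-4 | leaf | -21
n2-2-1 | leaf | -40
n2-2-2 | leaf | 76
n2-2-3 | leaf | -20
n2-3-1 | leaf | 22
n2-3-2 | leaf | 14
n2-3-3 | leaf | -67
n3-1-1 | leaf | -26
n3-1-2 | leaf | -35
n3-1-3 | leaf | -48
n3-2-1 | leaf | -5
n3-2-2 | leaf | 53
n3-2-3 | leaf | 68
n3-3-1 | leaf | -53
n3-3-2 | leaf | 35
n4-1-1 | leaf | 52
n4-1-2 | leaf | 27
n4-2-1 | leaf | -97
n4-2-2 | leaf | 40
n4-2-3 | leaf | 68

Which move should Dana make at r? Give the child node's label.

n1-1 (Dana): max(-5, -80) = -5
n1-2 (Dana): max(92, 97, 37) = 97
n1-3 (Dana): max(9, -36, -69) = 9
n1 (Kira): min(-5, 97, 9) = -5
n2-1 (Dana): max(-70, 84, 57, -21) = 84
n2-2 (Dana): max(-40, 76, -20) = 76
n2-3 (Dana): max(22, 14, -67) = 22
n2 (Kira): min(84, 76, 22) = 22
n3-1 (Dana): max(-26, -35, -48) = -26
n3-2 (Dana): max(-5, 53, 68) = 68
n3-3 (Dana): max(-53, 35) = 35
n3 (Kira): min(-26, 68, 35) = -26
n4-1 (Dana): max(52, 27) = 52
n4-2 (Dana): max(-97, 40, 68) = 68
n4 (Kira): min(52, 68) = 52
r (Dana): max(-5, 22, -26, 52) = 52
Dana at r wants the highest of {n1=-5, n2=22, n3=-26, n4=52}, so chooses n4.

n4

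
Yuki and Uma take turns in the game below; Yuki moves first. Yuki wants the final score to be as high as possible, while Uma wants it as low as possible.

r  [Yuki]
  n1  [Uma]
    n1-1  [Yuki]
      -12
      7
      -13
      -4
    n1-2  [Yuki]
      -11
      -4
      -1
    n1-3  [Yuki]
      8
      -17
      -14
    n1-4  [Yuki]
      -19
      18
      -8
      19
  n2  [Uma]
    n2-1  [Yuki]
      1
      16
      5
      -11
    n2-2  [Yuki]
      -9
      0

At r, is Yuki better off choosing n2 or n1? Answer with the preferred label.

n2

n2-1 (Yuki): max(1, 16, 5, -11) = 16
n2-2 (Yuki): max(-9, 0) = 0
n2 (Uma): min(16, 0) = 0
n1-1 (Yuki): max(-12, 7, -13, -4) = 7
n1-2 (Yuki): max(-11, -4, -1) = -1
n1-3 (Yuki): max(8, -17, -14) = 8
n1-4 (Yuki): max(-19, 18, -8, 19) = 19
n1 (Uma): min(7, -1, 8, 19) = -1
Yuki prefers the higher value; n2=0, n1=-1. n2 is better since 0 > -1.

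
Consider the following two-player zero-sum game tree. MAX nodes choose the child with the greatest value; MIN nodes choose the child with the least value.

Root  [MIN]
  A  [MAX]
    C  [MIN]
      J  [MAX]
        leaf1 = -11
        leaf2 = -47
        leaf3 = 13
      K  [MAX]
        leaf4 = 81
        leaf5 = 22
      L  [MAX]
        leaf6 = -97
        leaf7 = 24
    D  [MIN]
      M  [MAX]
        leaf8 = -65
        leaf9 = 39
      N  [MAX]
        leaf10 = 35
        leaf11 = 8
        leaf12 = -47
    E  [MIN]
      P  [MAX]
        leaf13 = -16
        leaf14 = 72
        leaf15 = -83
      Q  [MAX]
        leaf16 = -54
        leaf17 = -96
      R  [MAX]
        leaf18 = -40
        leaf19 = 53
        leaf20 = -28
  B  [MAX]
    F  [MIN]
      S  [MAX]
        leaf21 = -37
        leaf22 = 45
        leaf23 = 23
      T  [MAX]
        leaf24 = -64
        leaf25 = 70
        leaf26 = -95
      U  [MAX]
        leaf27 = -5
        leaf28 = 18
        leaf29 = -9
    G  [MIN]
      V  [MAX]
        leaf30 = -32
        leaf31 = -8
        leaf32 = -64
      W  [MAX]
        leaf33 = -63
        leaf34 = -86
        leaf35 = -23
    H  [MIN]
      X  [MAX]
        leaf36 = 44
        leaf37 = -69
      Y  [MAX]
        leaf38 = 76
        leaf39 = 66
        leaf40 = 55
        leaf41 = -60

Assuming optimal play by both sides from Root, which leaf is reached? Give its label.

J (MAX): max(-11, -47, 13) = 13
K (MAX): max(81, 22) = 81
L (MAX): max(-97, 24) = 24
C (MIN): min(13, 81, 24) = 13
M (MAX): max(-65, 39) = 39
N (MAX): max(35, 8, -47) = 35
D (MIN): min(39, 35) = 35
P (MAX): max(-16, 72, -83) = 72
Q (MAX): max(-54, -96) = -54
R (MAX): max(-40, 53, -28) = 53
E (MIN): min(72, -54, 53) = -54
A (MAX): max(13, 35, -54) = 35
S (MAX): max(-37, 45, 23) = 45
T (MAX): max(-64, 70, -95) = 70
U (MAX): max(-5, 18, -9) = 18
F (MIN): min(45, 70, 18) = 18
V (MAX): max(-32, -8, -64) = -8
W (MAX): max(-63, -86, -23) = -23
G (MIN): min(-8, -23) = -23
X (MAX): max(44, -69) = 44
Y (MAX): max(76, 66, 55, -60) = 76
H (MIN): min(44, 76) = 44
B (MAX): max(18, -23, 44) = 44
Root (MIN): min(35, 44) = 35
At Root, MIN picks A (lowest: 35).
At A, MAX picks D (highest: 35).
At D, MIN picks N (lowest: 35).
At N, MAX picks leaf10 (highest: 35).
Terminal value 35.

leaf10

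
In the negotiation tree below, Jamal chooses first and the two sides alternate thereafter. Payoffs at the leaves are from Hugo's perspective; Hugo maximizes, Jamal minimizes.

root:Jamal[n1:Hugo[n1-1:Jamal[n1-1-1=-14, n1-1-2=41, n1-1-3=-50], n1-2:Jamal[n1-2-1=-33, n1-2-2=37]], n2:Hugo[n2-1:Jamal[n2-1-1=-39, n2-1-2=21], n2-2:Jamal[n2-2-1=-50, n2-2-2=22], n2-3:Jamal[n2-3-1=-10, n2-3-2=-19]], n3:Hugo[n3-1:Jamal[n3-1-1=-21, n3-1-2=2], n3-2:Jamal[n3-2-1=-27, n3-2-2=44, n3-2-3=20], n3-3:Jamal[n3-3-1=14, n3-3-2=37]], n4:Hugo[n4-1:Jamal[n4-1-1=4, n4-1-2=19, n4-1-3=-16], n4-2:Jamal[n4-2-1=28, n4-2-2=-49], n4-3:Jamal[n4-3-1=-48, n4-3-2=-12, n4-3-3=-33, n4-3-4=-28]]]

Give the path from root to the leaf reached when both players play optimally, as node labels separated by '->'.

n1-1 (Jamal): min(-14, 41, -50) = -50
n1-2 (Jamal): min(-33, 37) = -33
n1 (Hugo): max(-50, -33) = -33
n2-1 (Jamal): min(-39, 21) = -39
n2-2 (Jamal): min(-50, 22) = -50
n2-3 (Jamal): min(-10, -19) = -19
n2 (Hugo): max(-39, -50, -19) = -19
n3-1 (Jamal): min(-21, 2) = -21
n3-2 (Jamal): min(-27, 44, 20) = -27
n3-3 (Jamal): min(14, 37) = 14
n3 (Hugo): max(-21, -27, 14) = 14
n4-1 (Jamal): min(4, 19, -16) = -16
n4-2 (Jamal): min(28, -49) = -49
n4-3 (Jamal): min(-48, -12, -33, -28) = -48
n4 (Hugo): max(-16, -49, -48) = -16
root (Jamal): min(-33, -19, 14, -16) = -33
At root, Jamal picks n1 (lowest: -33).
At n1, Hugo picks n1-2 (highest: -33).
At n1-2, Jamal picks n1-2-1 (lowest: -33).
Terminal value -33.

root -> n1 -> n1-2 -> n1-2-1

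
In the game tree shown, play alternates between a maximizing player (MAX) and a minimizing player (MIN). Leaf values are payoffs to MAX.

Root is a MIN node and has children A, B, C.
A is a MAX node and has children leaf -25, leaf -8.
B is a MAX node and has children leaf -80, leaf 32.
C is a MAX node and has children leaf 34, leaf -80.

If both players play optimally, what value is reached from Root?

A (MAX): max(-25, -8) = -8
B (MAX): max(-80, 32) = 32
C (MAX): max(34, -80) = 34
Root (MIN): min(-8, 32, 34) = -8

-8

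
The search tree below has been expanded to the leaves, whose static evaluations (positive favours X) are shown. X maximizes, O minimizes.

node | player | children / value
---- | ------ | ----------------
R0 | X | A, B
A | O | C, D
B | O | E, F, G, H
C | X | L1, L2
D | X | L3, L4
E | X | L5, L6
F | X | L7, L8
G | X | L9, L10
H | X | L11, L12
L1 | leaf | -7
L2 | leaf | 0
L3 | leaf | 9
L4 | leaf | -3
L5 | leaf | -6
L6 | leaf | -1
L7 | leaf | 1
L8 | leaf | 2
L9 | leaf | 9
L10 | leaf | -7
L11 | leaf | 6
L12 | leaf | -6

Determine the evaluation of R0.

C (X): max(-7, 0) = 0
D (X): max(9, -3) = 9
A (O): min(0, 9) = 0
E (X): max(-6, -1) = -1
F (X): max(1, 2) = 2
G (X): max(9, -7) = 9
H (X): max(6, -6) = 6
B (O): min(-1, 2, 9, 6) = -1
R0 (X): max(0, -1) = 0

0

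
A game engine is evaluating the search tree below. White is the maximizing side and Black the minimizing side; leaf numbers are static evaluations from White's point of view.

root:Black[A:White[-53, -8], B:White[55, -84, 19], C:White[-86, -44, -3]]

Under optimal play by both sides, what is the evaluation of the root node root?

-8

A (White): max(-53, -8) = -8
B (White): max(55, -84, 19) = 55
C (White): max(-86, -44, -3) = -3
root (Black): min(-8, 55, -3) = -8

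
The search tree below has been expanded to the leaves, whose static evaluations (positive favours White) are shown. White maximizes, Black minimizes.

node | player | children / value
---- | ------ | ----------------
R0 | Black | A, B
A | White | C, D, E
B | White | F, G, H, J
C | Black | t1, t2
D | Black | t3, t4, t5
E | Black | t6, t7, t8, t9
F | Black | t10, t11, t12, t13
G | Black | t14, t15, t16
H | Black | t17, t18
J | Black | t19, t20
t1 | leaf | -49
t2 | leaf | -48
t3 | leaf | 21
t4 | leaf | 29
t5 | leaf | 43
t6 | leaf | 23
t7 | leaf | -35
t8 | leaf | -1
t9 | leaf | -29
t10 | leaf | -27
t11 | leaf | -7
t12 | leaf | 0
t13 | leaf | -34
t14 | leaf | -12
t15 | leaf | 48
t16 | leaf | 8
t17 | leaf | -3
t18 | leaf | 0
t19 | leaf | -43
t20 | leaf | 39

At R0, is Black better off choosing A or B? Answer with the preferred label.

B

C (Black): min(-49, -48) = -49
D (Black): min(21, 29, 43) = 21
E (Black): min(23, -35, -1, -29) = -35
A (White): max(-49, 21, -35) = 21
F (Black): min(-27, -7, 0, -34) = -34
G (Black): min(-12, 48, 8) = -12
H (Black): min(-3, 0) = -3
J (Black): min(-43, 39) = -43
B (White): max(-34, -12, -3, -43) = -3
Black prefers the lower value; A=21, B=-3. B is better since -3 < 21.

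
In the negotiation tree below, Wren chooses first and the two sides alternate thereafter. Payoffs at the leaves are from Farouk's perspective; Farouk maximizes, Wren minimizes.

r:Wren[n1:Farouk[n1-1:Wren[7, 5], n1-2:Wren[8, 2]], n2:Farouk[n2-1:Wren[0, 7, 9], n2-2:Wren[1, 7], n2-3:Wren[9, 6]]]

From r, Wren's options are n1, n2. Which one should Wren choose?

n1

n1-1 (Wren): min(7, 5) = 5
n1-2 (Wren): min(8, 2) = 2
n1 (Farouk): max(5, 2) = 5
n2-1 (Wren): min(0, 7, 9) = 0
n2-2 (Wren): min(1, 7) = 1
n2-3 (Wren): min(9, 6) = 6
n2 (Farouk): max(0, 1, 6) = 6
r (Wren): min(5, 6) = 5
Wren at r wants the lowest of {n1=5, n2=6}, so chooses n1.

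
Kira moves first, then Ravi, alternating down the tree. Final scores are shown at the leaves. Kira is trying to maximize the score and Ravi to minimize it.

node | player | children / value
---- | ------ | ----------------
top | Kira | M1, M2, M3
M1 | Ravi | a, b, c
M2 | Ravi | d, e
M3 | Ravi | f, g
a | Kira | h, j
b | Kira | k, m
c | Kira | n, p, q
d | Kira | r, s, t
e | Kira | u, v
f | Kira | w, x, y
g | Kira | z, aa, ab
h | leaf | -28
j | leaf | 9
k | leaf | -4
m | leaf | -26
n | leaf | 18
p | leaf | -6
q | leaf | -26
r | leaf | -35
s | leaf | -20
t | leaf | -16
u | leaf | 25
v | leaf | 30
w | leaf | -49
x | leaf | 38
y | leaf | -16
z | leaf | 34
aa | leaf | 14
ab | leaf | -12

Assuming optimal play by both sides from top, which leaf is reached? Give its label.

a (Kira): max(-28, 9) = 9
b (Kira): max(-4, -26) = -4
c (Kira): max(18, -6, -26) = 18
M1 (Ravi): min(9, -4, 18) = -4
d (Kira): max(-35, -20, -16) = -16
e (Kira): max(25, 30) = 30
M2 (Ravi): min(-16, 30) = -16
f (Kira): max(-49, 38, -16) = 38
g (Kira): max(34, 14, -12) = 34
M3 (Ravi): min(38, 34) = 34
top (Kira): max(-4, -16, 34) = 34
At top, Kira picks M3 (highest: 34).
At M3, Ravi picks g (lowest: 34).
At g, Kira picks z (highest: 34).
Terminal value 34.

z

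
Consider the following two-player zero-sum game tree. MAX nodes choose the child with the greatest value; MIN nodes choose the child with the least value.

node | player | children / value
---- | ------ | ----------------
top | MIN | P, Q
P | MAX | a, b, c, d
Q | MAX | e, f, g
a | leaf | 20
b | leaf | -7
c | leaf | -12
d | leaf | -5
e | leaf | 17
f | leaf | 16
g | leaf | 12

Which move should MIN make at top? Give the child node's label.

P (MAX): max(20, -7, -12, -5) = 20
Q (MAX): max(17, 16, 12) = 17
top (MIN): min(20, 17) = 17
MIN at top wants the lowest of {P=20, Q=17}, so chooses Q.

Q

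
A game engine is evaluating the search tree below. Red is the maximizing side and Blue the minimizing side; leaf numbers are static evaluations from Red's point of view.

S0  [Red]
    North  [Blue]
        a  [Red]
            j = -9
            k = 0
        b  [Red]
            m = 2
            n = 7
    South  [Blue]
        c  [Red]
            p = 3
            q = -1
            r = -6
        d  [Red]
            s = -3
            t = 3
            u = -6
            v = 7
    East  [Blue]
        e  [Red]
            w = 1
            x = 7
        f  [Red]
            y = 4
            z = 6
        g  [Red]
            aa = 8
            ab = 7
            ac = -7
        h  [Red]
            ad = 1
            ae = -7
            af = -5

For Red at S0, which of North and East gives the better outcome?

a (Red): max(-9, 0) = 0
b (Red): max(2, 7) = 7
North (Blue): min(0, 7) = 0
e (Red): max(1, 7) = 7
f (Red): max(4, 6) = 6
g (Red): max(8, 7, -7) = 8
h (Red): max(1, -7, -5) = 1
East (Blue): min(7, 6, 8, 1) = 1
Red prefers the higher value; North=0, East=1. East is better since 1 > 0.

East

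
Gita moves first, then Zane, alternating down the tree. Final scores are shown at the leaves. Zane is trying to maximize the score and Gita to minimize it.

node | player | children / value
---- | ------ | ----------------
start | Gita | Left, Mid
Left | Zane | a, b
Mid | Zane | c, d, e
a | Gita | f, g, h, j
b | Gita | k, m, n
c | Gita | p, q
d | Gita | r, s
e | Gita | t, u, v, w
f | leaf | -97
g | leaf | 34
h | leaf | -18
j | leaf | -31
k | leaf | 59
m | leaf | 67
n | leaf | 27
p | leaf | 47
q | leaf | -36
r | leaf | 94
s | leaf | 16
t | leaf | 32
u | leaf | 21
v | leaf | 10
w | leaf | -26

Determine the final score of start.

16

a (Gita): min(-97, 34, -18, -31) = -97
b (Gita): min(59, 67, 27) = 27
Left (Zane): max(-97, 27) = 27
c (Gita): min(47, -36) = -36
d (Gita): min(94, 16) = 16
e (Gita): min(32, 21, 10, -26) = -26
Mid (Zane): max(-36, 16, -26) = 16
start (Gita): min(27, 16) = 16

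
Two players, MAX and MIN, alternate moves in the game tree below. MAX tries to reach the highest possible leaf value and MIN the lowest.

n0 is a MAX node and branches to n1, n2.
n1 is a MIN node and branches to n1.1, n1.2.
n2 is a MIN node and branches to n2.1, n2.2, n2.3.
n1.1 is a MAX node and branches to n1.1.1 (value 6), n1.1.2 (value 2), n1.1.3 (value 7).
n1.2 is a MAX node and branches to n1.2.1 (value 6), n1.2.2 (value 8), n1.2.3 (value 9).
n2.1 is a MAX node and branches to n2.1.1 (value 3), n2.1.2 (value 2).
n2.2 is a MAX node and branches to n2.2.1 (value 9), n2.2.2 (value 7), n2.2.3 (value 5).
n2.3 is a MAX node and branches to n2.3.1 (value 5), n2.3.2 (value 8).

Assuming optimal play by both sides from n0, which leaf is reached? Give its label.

n1.1 (MAX): max(6, 2, 7) = 7
n1.2 (MAX): max(6, 8, 9) = 9
n1 (MIN): min(7, 9) = 7
n2.1 (MAX): max(3, 2) = 3
n2.2 (MAX): max(9, 7, 5) = 9
n2.3 (MAX): max(5, 8) = 8
n2 (MIN): min(3, 9, 8) = 3
n0 (MAX): max(7, 3) = 7
At n0, MAX picks n1 (highest: 7).
At n1, MIN picks n1.1 (lowest: 7).
At n1.1, MAX picks n1.1.3 (highest: 7).
Terminal value 7.

n1.1.3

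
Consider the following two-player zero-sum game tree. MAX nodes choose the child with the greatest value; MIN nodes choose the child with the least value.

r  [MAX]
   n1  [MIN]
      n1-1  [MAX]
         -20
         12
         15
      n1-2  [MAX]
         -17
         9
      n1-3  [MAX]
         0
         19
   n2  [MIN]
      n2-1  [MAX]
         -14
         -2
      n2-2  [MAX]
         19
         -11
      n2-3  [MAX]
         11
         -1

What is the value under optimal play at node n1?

9

n1-1 (MAX): max(-20, 12, 15) = 15
n1-2 (MAX): max(-17, 9) = 9
n1-3 (MAX): max(0, 19) = 19
n1 (MIN): min(15, 9, 19) = 9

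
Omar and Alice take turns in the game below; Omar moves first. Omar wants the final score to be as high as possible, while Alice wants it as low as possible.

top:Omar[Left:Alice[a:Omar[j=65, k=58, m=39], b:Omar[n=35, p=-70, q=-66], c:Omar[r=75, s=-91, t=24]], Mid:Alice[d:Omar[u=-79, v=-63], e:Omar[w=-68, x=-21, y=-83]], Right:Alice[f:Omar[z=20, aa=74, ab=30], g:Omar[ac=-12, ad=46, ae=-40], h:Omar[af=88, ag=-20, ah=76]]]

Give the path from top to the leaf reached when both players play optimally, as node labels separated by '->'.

top -> Right -> g -> ad

a (Omar): max(65, 58, 39) = 65
b (Omar): max(35, -70, -66) = 35
c (Omar): max(75, -91, 24) = 75
Left (Alice): min(65, 35, 75) = 35
d (Omar): max(-79, -63) = -63
e (Omar): max(-68, -21, -83) = -21
Mid (Alice): min(-63, -21) = -63
f (Omar): max(20, 74, 30) = 74
g (Omar): max(-12, 46, -40) = 46
h (Omar): max(88, -20, 76) = 88
Right (Alice): min(74, 46, 88) = 46
top (Omar): max(35, -63, 46) = 46
At top, Omar picks Right (highest: 46).
At Right, Alice picks g (lowest: 46).
At g, Omar picks ad (highest: 46).
Terminal value 46.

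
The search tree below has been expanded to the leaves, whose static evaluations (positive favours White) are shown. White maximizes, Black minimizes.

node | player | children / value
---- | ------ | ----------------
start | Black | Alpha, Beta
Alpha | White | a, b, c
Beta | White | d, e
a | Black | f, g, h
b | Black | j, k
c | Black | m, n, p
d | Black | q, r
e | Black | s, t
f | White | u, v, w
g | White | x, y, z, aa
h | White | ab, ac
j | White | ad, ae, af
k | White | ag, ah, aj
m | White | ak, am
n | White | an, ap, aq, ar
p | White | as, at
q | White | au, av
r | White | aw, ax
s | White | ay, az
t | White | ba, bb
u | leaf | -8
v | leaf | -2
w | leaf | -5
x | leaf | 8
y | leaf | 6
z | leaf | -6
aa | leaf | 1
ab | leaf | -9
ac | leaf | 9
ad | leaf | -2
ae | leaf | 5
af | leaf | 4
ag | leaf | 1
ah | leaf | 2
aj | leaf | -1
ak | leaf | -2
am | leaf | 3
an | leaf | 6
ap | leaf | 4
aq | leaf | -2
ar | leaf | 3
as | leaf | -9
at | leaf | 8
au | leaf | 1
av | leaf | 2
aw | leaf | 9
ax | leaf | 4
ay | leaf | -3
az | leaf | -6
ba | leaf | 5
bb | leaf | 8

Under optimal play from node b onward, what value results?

j (White): max(-2, 5, 4) = 5
k (White): max(1, 2, -1) = 2
b (Black): min(5, 2) = 2

2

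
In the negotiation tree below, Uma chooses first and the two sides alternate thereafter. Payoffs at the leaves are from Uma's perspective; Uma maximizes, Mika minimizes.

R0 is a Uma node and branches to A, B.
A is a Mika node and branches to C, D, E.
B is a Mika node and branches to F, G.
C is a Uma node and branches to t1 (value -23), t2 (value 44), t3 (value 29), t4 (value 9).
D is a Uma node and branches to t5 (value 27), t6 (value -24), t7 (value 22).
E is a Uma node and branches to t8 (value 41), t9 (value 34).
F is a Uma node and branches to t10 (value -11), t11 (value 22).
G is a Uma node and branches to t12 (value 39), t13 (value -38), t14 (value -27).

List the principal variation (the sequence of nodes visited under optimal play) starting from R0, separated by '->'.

C (Uma): max(-23, 44, 29, 9) = 44
D (Uma): max(27, -24, 22) = 27
E (Uma): max(41, 34) = 41
A (Mika): min(44, 27, 41) = 27
F (Uma): max(-11, 22) = 22
G (Uma): max(39, -38, -27) = 39
B (Mika): min(22, 39) = 22
R0 (Uma): max(27, 22) = 27
At R0, Uma picks A (highest: 27).
At A, Mika picks D (lowest: 27).
At D, Uma picks t5 (highest: 27).
Terminal value 27.

R0 -> A -> D -> t5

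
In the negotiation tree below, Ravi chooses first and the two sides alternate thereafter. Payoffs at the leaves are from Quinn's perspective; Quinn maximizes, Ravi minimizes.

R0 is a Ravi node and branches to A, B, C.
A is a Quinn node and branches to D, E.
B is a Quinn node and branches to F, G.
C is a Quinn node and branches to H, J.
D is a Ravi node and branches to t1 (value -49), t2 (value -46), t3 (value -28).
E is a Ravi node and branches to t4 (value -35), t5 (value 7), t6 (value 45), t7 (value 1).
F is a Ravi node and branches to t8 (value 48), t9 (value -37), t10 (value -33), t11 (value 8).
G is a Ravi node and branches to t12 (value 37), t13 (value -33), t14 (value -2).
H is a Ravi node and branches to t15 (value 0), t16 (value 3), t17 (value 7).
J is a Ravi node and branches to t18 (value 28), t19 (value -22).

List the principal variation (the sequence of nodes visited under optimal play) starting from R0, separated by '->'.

D (Ravi): min(-49, -46, -28) = -49
E (Ravi): min(-35, 7, 45, 1) = -35
A (Quinn): max(-49, -35) = -35
F (Ravi): min(48, -37, -33, 8) = -37
G (Ravi): min(37, -33, -2) = -33
B (Quinn): max(-37, -33) = -33
H (Ravi): min(0, 3, 7) = 0
J (Ravi): min(28, -22) = -22
C (Quinn): max(0, -22) = 0
R0 (Ravi): min(-35, -33, 0) = -35
At R0, Ravi picks A (lowest: -35).
At A, Quinn picks E (highest: -35).
At E, Ravi picks t4 (lowest: -35).
Terminal value -35.

R0 -> A -> E -> t4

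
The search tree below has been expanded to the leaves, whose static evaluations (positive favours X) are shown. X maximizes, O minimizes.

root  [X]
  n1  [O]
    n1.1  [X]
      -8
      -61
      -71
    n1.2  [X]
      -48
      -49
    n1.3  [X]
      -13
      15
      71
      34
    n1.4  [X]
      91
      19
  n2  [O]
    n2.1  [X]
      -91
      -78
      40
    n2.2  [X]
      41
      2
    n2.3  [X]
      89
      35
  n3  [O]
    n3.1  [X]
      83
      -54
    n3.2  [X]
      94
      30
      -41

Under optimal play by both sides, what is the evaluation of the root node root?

n1.1 (X): max(-8, -61, -71) = -8
n1.2 (X): max(-48, -49) = -48
n1.3 (X): max(-13, 15, 71, 34) = 71
n1.4 (X): max(91, 19) = 91
n1 (O): min(-8, -48, 71, 91) = -48
n2.1 (X): max(-91, -78, 40) = 40
n2.2 (X): max(41, 2) = 41
n2.3 (X): max(89, 35) = 89
n2 (O): min(40, 41, 89) = 40
n3.1 (X): max(83, -54) = 83
n3.2 (X): max(94, 30, -41) = 94
n3 (O): min(83, 94) = 83
root (X): max(-48, 40, 83) = 83

83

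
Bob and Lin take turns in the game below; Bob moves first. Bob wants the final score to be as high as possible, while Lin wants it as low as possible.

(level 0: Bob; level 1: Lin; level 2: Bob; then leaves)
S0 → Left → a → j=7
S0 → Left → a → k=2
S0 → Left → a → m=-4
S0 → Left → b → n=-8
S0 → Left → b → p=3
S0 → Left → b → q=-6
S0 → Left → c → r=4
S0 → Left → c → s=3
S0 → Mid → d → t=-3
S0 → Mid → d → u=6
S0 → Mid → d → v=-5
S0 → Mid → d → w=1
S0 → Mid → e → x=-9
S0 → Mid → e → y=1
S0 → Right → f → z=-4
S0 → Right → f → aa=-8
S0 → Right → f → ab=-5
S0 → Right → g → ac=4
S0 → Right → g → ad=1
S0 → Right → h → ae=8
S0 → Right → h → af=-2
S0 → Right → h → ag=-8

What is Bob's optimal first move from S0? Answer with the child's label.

a (Bob): max(7, 2, -4) = 7
b (Bob): max(-8, 3, -6) = 3
c (Bob): max(4, 3) = 4
Left (Lin): min(7, 3, 4) = 3
d (Bob): max(-3, 6, -5, 1) = 6
e (Bob): max(-9, 1) = 1
Mid (Lin): min(6, 1) = 1
f (Bob): max(-4, -8, -5) = -4
g (Bob): max(4, 1) = 4
h (Bob): max(8, -2, -8) = 8
Right (Lin): min(-4, 4, 8) = -4
S0 (Bob): max(3, 1, -4) = 3
Bob at S0 wants the highest of {Left=3, Mid=1, Right=-4}, so chooses Left.

Left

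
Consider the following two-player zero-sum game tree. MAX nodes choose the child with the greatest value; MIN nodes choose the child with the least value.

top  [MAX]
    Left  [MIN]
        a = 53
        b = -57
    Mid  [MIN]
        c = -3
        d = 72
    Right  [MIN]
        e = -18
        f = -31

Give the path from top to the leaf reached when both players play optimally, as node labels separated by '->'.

Left (MIN): min(53, -57) = -57
Mid (MIN): min(-3, 72) = -3
Right (MIN): min(-18, -31) = -31
top (MAX): max(-57, -3, -31) = -3
At top, MAX picks Mid (highest: -3).
At Mid, MIN picks c (lowest: -3).
Terminal value -3.

top -> Mid -> c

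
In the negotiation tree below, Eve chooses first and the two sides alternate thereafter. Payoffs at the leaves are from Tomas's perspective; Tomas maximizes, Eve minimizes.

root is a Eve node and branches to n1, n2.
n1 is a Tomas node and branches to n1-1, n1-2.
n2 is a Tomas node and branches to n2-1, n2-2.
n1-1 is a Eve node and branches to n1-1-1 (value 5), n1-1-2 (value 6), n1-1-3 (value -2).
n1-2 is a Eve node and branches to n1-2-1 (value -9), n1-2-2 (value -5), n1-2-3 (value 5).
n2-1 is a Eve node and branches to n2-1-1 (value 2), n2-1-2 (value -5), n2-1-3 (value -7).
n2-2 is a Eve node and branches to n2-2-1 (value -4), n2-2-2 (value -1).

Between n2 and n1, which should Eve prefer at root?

n2

n2-1 (Eve): min(2, -5, -7) = -7
n2-2 (Eve): min(-4, -1) = -4
n2 (Tomas): max(-7, -4) = -4
n1-1 (Eve): min(5, 6, -2) = -2
n1-2 (Eve): min(-9, -5, 5) = -9
n1 (Tomas): max(-2, -9) = -2
Eve prefers the lower value; n2=-4, n1=-2. n2 is better since -4 < -2.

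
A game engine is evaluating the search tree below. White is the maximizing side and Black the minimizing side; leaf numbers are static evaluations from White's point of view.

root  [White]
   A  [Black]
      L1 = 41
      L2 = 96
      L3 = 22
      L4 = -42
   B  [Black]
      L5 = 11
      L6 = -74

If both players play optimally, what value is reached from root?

-42

A (Black): min(41, 96, 22, -42) = -42
B (Black): min(11, -74) = -74
root (White): max(-42, -74) = -42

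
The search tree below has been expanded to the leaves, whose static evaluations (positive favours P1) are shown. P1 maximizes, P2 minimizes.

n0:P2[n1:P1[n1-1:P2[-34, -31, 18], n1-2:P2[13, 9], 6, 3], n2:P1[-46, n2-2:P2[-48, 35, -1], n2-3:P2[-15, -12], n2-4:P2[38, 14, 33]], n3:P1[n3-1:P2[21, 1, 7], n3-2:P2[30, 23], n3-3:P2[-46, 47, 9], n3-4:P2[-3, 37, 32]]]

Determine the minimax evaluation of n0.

9

n1-1 (P2): min(-34, -31, 18) = -34
n1-2 (P2): min(13, 9) = 9
n1 (P1): max(-34, 9, 6, 3) = 9
n2-2 (P2): min(-48, 35, -1) = -48
n2-3 (P2): min(-15, -12) = -15
n2-4 (P2): min(38, 14, 33) = 14
n2 (P1): max(-46, -48, -15, 14) = 14
n3-1 (P2): min(21, 1, 7) = 1
n3-2 (P2): min(30, 23) = 23
n3-3 (P2): min(-46, 47, 9) = -46
n3-4 (P2): min(-3, 37, 32) = -3
n3 (P1): max(1, 23, -46, -3) = 23
n0 (P2): min(9, 14, 23) = 9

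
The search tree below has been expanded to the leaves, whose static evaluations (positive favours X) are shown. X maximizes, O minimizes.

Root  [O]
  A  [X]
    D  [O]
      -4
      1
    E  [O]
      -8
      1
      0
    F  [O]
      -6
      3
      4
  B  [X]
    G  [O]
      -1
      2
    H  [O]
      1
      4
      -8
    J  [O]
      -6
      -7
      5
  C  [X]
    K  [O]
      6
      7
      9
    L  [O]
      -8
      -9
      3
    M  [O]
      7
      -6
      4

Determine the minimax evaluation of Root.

-4

D (O): min(-4, 1) = -4
E (O): min(-8, 1, 0) = -8
F (O): min(-6, 3, 4) = -6
A (X): max(-4, -8, -6) = -4
G (O): min(-1, 2) = -1
H (O): min(1, 4, -8) = -8
J (O): min(-6, -7, 5) = -7
B (X): max(-1, -8, -7) = -1
K (O): min(6, 7, 9) = 6
L (O): min(-8, -9, 3) = -9
M (O): min(7, -6, 4) = -6
C (X): max(6, -9, -6) = 6
Root (O): min(-4, -1, 6) = -4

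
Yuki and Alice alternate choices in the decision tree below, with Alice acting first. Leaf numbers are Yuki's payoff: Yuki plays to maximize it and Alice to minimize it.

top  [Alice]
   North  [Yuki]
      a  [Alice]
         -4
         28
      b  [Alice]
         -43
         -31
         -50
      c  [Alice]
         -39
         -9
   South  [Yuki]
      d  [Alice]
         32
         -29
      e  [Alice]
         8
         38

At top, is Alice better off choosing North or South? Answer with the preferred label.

a (Alice): min(-4, 28) = -4
b (Alice): min(-43, -31, -50) = -50
c (Alice): min(-39, -9) = -39
North (Yuki): max(-4, -50, -39) = -4
d (Alice): min(32, -29) = -29
e (Alice): min(8, 38) = 8
South (Yuki): max(-29, 8) = 8
Alice prefers the lower value; North=-4, South=8. North is better since -4 < 8.

North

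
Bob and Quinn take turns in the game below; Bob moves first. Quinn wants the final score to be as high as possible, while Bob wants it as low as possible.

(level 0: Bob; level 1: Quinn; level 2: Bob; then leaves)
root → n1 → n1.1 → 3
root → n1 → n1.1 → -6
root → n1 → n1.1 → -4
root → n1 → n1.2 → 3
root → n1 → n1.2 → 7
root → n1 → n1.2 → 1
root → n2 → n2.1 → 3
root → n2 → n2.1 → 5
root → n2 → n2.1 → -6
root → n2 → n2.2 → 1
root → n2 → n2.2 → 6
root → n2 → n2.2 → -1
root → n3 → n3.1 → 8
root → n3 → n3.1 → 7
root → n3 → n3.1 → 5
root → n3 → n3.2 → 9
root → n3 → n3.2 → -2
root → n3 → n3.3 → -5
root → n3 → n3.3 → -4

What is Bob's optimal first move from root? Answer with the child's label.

n2

n1.1 (Bob): min(3, -6, -4) = -6
n1.2 (Bob): min(3, 7, 1) = 1
n1 (Quinn): max(-6, 1) = 1
n2.1 (Bob): min(3, 5, -6) = -6
n2.2 (Bob): min(1, 6, -1) = -1
n2 (Quinn): max(-6, -1) = -1
n3.1 (Bob): min(8, 7, 5) = 5
n3.2 (Bob): min(9, -2) = -2
n3.3 (Bob): min(-5, -4) = -5
n3 (Quinn): max(5, -2, -5) = 5
root (Bob): min(1, -1, 5) = -1
Bob at root wants the lowest of {n1=1, n2=-1, n3=5}, so chooses n2.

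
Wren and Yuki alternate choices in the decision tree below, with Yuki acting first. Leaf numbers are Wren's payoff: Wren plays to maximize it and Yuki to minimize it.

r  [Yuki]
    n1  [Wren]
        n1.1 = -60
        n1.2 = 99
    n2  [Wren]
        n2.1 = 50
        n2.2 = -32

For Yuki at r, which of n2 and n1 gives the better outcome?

n2

n2 (Wren): max(50, -32) = 50
n1 (Wren): max(-60, 99) = 99
Yuki prefers the lower value; n2=50, n1=99. n2 is better since 50 < 99.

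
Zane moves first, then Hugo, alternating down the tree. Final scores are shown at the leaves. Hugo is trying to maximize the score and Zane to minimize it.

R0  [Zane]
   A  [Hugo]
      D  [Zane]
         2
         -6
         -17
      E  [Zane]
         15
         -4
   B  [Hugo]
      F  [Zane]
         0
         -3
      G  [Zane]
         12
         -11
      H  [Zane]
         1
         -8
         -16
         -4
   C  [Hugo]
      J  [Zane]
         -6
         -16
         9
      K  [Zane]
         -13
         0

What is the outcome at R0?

D (Zane): min(2, -6, -17) = -17
E (Zane): min(15, -4) = -4
A (Hugo): max(-17, -4) = -4
F (Zane): min(0, -3) = -3
G (Zane): min(12, -11) = -11
H (Zane): min(1, -8, -16, -4) = -16
B (Hugo): max(-3, -11, -16) = -3
J (Zane): min(-6, -16, 9) = -16
K (Zane): min(-13, 0) = -13
C (Hugo): max(-16, -13) = -13
R0 (Zane): min(-4, -3, -13) = -13

-13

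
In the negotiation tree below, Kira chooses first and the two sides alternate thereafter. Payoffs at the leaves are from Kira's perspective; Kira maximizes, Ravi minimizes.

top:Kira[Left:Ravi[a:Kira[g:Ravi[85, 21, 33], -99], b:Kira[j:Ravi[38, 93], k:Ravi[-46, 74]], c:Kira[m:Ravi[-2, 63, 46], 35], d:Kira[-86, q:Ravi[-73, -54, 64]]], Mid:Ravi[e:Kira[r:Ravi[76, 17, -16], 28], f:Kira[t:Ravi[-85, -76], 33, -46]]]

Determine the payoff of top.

28

g (Ravi): min(85, 21, 33) = 21
a (Kira): max(21, -99) = 21
j (Ravi): min(38, 93) = 38
k (Ravi): min(-46, 74) = -46
b (Kira): max(38, -46) = 38
m (Ravi): min(-2, 63, 46) = -2
c (Kira): max(-2, 35) = 35
q (Ravi): min(-73, -54, 64) = -73
d (Kira): max(-86, -73) = -73
Left (Ravi): min(21, 38, 35, -73) = -73
r (Ravi): min(76, 17, -16) = -16
e (Kira): max(-16, 28) = 28
t (Ravi): min(-85, -76) = -85
f (Kira): max(-85, 33, -46) = 33
Mid (Ravi): min(28, 33) = 28
top (Kira): max(-73, 28) = 28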